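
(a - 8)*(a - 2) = a^2 - 10*a + 16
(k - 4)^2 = k^2 - 8*k + 16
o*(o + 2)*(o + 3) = o^3 + 5*o^2 + 6*o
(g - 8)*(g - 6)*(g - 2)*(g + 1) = g^4 - 15*g^3 + 60*g^2 - 20*g - 96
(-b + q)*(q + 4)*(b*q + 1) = -b^2*q^2 - 4*b^2*q + b*q^3 + 4*b*q^2 - b*q - 4*b + q^2 + 4*q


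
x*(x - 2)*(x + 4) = x^3 + 2*x^2 - 8*x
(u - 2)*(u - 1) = u^2 - 3*u + 2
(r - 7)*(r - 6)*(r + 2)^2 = r^4 - 9*r^3 - 6*r^2 + 116*r + 168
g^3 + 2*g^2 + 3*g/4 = g*(g + 1/2)*(g + 3/2)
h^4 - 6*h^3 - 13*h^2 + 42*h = h*(h - 7)*(h - 2)*(h + 3)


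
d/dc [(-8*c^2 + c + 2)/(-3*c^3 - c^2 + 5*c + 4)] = 3*(-8*c^4 + 2*c^3 - 7*c^2 - 20*c - 2)/(9*c^6 + 6*c^5 - 29*c^4 - 34*c^3 + 17*c^2 + 40*c + 16)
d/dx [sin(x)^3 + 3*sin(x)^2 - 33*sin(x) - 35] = 3*(sin(x)^2 + 2*sin(x) - 11)*cos(x)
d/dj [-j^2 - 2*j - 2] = -2*j - 2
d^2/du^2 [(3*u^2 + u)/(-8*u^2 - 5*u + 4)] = 8*(14*u^3 - 72*u^2 - 24*u - 17)/(512*u^6 + 960*u^5 - 168*u^4 - 835*u^3 + 84*u^2 + 240*u - 64)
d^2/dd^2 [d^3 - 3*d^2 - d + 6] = 6*d - 6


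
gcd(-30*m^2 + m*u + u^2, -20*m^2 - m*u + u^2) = -5*m + u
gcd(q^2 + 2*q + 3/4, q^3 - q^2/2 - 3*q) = q + 3/2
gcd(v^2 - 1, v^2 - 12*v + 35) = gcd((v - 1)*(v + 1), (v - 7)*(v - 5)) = 1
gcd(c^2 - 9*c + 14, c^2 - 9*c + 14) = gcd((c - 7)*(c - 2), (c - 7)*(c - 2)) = c^2 - 9*c + 14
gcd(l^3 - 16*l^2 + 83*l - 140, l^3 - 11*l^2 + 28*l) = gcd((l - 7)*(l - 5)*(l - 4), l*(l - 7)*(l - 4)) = l^2 - 11*l + 28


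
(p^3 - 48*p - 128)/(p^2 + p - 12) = (p^2 - 4*p - 32)/(p - 3)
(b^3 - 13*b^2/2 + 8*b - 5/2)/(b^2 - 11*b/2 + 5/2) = b - 1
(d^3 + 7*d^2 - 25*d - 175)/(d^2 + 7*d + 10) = (d^2 + 2*d - 35)/(d + 2)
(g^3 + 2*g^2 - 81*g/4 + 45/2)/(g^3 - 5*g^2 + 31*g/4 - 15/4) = (g + 6)/(g - 1)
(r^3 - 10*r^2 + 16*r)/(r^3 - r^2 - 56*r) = (r - 2)/(r + 7)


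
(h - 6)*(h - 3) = h^2 - 9*h + 18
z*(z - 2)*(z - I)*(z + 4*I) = z^4 - 2*z^3 + 3*I*z^3 + 4*z^2 - 6*I*z^2 - 8*z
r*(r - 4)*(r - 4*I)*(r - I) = r^4 - 4*r^3 - 5*I*r^3 - 4*r^2 + 20*I*r^2 + 16*r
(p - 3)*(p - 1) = p^2 - 4*p + 3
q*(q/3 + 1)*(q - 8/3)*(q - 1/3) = q^4/3 - 73*q^2/27 + 8*q/9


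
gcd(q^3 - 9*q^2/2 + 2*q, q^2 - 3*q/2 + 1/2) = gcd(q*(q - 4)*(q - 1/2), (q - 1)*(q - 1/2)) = q - 1/2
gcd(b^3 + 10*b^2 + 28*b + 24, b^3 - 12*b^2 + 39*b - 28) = 1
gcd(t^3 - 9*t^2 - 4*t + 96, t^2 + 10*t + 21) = t + 3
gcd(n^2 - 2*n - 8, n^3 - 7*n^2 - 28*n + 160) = n - 4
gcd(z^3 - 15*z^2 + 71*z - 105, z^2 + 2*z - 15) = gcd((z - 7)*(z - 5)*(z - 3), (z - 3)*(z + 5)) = z - 3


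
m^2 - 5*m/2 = m*(m - 5/2)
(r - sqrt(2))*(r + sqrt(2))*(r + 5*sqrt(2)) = r^3 + 5*sqrt(2)*r^2 - 2*r - 10*sqrt(2)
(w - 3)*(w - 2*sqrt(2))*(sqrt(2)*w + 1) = sqrt(2)*w^3 - 3*sqrt(2)*w^2 - 3*w^2 - 2*sqrt(2)*w + 9*w + 6*sqrt(2)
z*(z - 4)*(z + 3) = z^3 - z^2 - 12*z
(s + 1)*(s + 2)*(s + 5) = s^3 + 8*s^2 + 17*s + 10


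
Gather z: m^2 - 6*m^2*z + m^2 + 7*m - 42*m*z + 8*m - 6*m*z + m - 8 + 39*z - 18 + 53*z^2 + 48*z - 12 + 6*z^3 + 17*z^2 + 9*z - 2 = 2*m^2 + 16*m + 6*z^3 + 70*z^2 + z*(-6*m^2 - 48*m + 96) - 40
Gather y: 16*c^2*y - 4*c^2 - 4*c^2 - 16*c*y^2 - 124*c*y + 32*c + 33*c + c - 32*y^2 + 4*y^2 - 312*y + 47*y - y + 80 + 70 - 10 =-8*c^2 + 66*c + y^2*(-16*c - 28) + y*(16*c^2 - 124*c - 266) + 140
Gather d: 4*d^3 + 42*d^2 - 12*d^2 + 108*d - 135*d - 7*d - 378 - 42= 4*d^3 + 30*d^2 - 34*d - 420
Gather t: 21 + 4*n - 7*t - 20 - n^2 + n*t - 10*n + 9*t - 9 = -n^2 - 6*n + t*(n + 2) - 8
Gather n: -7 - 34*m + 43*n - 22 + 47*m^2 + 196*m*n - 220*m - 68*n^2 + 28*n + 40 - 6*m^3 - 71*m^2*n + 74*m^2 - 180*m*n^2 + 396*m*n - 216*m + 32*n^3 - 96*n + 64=-6*m^3 + 121*m^2 - 470*m + 32*n^3 + n^2*(-180*m - 68) + n*(-71*m^2 + 592*m - 25) + 75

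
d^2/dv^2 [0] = 0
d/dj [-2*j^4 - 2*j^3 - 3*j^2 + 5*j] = -8*j^3 - 6*j^2 - 6*j + 5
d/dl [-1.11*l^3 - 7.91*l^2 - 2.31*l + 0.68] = -3.33*l^2 - 15.82*l - 2.31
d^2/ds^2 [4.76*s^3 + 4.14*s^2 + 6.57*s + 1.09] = 28.56*s + 8.28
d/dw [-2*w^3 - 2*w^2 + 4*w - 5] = -6*w^2 - 4*w + 4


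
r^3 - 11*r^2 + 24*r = r*(r - 8)*(r - 3)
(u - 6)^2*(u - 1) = u^3 - 13*u^2 + 48*u - 36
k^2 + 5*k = k*(k + 5)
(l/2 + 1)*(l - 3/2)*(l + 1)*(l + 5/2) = l^4/2 + 2*l^3 + 5*l^2/8 - 37*l/8 - 15/4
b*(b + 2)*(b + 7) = b^3 + 9*b^2 + 14*b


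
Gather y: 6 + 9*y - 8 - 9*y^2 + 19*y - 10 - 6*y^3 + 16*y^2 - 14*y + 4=-6*y^3 + 7*y^2 + 14*y - 8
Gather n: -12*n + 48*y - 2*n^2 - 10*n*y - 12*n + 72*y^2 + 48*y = -2*n^2 + n*(-10*y - 24) + 72*y^2 + 96*y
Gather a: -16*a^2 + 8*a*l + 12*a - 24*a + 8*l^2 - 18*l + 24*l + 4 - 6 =-16*a^2 + a*(8*l - 12) + 8*l^2 + 6*l - 2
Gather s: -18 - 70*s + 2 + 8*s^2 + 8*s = 8*s^2 - 62*s - 16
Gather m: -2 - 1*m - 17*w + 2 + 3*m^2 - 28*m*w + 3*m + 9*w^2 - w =3*m^2 + m*(2 - 28*w) + 9*w^2 - 18*w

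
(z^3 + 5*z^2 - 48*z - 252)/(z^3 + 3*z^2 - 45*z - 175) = (z^2 + 12*z + 36)/(z^2 + 10*z + 25)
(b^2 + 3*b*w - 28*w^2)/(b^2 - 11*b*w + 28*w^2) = (-b - 7*w)/(-b + 7*w)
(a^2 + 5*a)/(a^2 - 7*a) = (a + 5)/(a - 7)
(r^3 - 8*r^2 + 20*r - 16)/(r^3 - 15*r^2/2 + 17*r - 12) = 2*(r - 2)/(2*r - 3)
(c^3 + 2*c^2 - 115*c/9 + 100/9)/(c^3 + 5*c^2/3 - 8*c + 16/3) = (3*c^2 + 10*c - 25)/(3*(c^2 + 3*c - 4))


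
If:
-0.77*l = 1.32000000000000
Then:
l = -1.71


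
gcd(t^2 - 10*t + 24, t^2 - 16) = t - 4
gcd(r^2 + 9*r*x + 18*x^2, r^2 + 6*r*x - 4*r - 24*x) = r + 6*x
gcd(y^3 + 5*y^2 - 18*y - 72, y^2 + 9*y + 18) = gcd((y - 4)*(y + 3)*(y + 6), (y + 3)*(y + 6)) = y^2 + 9*y + 18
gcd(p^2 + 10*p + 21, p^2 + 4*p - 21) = p + 7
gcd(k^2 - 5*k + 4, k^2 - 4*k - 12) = 1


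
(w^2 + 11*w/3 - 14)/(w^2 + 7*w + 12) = (w^2 + 11*w/3 - 14)/(w^2 + 7*w + 12)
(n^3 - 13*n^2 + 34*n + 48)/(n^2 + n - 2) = (n^3 - 13*n^2 + 34*n + 48)/(n^2 + n - 2)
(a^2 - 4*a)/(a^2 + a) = (a - 4)/(a + 1)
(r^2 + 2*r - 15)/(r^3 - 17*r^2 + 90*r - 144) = (r + 5)/(r^2 - 14*r + 48)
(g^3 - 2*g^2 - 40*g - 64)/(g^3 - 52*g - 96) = (g + 4)/(g + 6)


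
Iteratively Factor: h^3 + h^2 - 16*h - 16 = (h + 1)*(h^2 - 16) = (h - 4)*(h + 1)*(h + 4)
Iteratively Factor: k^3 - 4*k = (k)*(k^2 - 4) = k*(k - 2)*(k + 2)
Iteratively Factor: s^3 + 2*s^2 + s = (s + 1)*(s^2 + s) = (s + 1)^2*(s)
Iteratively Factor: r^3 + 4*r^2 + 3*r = (r + 1)*(r^2 + 3*r) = (r + 1)*(r + 3)*(r)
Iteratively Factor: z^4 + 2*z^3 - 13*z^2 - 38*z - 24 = (z + 1)*(z^3 + z^2 - 14*z - 24) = (z + 1)*(z + 2)*(z^2 - z - 12) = (z + 1)*(z + 2)*(z + 3)*(z - 4)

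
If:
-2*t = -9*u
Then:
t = 9*u/2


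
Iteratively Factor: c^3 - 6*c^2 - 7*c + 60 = (c - 5)*(c^2 - c - 12) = (c - 5)*(c - 4)*(c + 3)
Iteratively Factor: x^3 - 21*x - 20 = (x - 5)*(x^2 + 5*x + 4) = (x - 5)*(x + 1)*(x + 4)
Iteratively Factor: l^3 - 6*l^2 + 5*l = (l)*(l^2 - 6*l + 5) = l*(l - 5)*(l - 1)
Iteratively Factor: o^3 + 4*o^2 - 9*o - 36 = (o - 3)*(o^2 + 7*o + 12) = (o - 3)*(o + 3)*(o + 4)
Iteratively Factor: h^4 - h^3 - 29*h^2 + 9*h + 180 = (h + 3)*(h^3 - 4*h^2 - 17*h + 60) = (h + 3)*(h + 4)*(h^2 - 8*h + 15) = (h - 3)*(h + 3)*(h + 4)*(h - 5)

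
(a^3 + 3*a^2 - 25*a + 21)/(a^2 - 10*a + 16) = (a^3 + 3*a^2 - 25*a + 21)/(a^2 - 10*a + 16)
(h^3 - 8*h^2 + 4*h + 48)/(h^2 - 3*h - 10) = (h^2 - 10*h + 24)/(h - 5)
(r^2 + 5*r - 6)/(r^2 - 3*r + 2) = (r + 6)/(r - 2)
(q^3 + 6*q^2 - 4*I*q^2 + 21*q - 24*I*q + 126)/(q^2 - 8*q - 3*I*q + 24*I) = (q^3 + q^2*(6 - 4*I) + q*(21 - 24*I) + 126)/(q^2 + q*(-8 - 3*I) + 24*I)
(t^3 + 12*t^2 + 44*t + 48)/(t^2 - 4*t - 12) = (t^2 + 10*t + 24)/(t - 6)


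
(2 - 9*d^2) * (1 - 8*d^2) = 72*d^4 - 25*d^2 + 2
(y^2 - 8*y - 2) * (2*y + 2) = 2*y^3 - 14*y^2 - 20*y - 4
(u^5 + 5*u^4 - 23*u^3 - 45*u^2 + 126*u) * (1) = u^5 + 5*u^4 - 23*u^3 - 45*u^2 + 126*u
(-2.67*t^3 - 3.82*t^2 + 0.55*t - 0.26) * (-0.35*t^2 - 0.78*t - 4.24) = 0.9345*t^5 + 3.4196*t^4 + 14.1079*t^3 + 15.8588*t^2 - 2.1292*t + 1.1024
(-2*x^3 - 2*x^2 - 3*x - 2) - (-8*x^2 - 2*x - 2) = -2*x^3 + 6*x^2 - x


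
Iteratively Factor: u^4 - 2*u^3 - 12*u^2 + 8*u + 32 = (u - 2)*(u^3 - 12*u - 16) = (u - 4)*(u - 2)*(u^2 + 4*u + 4) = (u - 4)*(u - 2)*(u + 2)*(u + 2)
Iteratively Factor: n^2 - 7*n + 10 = (n - 2)*(n - 5)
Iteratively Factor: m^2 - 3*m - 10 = (m + 2)*(m - 5)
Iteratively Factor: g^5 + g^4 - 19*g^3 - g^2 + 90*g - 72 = (g + 3)*(g^4 - 2*g^3 - 13*g^2 + 38*g - 24) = (g - 3)*(g + 3)*(g^3 + g^2 - 10*g + 8) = (g - 3)*(g - 1)*(g + 3)*(g^2 + 2*g - 8) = (g - 3)*(g - 2)*(g - 1)*(g + 3)*(g + 4)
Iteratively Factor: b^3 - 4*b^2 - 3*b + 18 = (b + 2)*(b^2 - 6*b + 9) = (b - 3)*(b + 2)*(b - 3)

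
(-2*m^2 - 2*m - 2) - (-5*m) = -2*m^2 + 3*m - 2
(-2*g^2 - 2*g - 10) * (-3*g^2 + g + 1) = 6*g^4 + 4*g^3 + 26*g^2 - 12*g - 10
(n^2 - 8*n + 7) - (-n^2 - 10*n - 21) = 2*n^2 + 2*n + 28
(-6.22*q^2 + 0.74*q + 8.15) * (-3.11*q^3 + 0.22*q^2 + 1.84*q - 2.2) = 19.3442*q^5 - 3.6698*q^4 - 36.6285*q^3 + 16.8386*q^2 + 13.368*q - 17.93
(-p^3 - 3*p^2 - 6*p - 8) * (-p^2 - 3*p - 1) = p^5 + 6*p^4 + 16*p^3 + 29*p^2 + 30*p + 8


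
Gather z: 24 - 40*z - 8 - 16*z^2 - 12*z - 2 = -16*z^2 - 52*z + 14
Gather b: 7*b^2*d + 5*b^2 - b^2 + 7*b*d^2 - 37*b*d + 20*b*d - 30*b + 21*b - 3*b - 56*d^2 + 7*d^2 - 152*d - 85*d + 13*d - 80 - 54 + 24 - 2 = b^2*(7*d + 4) + b*(7*d^2 - 17*d - 12) - 49*d^2 - 224*d - 112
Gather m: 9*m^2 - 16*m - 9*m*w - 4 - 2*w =9*m^2 + m*(-9*w - 16) - 2*w - 4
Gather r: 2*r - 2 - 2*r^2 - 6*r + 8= -2*r^2 - 4*r + 6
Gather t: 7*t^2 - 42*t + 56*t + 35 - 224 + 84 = 7*t^2 + 14*t - 105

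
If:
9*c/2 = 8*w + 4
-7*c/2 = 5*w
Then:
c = 40/101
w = -28/101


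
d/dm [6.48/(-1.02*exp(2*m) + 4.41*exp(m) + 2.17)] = (13.2192*exp(m) - 28.5768)*exp(m)/(-1.02*exp(2*m) + 4.41*exp(m) + 2.17)^2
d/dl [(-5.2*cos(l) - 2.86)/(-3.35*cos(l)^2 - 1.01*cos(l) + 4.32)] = (17.42*cos(l)^2 + 19.162*cos(l) + 25.3526)*sin(l)/(11.2225*cos(l)^4 + 6.767*cos(l)^3 - 27.9239*cos(l)^2 - 8.7264*cos(l) + 18.6624)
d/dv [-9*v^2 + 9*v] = 9 - 18*v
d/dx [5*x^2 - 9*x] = 10*x - 9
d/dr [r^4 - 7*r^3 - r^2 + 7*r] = 4*r^3 - 21*r^2 - 2*r + 7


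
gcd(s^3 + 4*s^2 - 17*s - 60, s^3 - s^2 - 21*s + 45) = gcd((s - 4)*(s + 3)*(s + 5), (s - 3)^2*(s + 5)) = s + 5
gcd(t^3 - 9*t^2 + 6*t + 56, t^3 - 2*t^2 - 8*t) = t^2 - 2*t - 8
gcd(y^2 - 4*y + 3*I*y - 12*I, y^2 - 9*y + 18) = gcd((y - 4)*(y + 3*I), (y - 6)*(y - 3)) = 1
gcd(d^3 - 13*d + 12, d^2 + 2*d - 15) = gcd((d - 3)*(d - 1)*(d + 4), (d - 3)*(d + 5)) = d - 3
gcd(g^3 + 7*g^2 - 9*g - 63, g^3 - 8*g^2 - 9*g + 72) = g^2 - 9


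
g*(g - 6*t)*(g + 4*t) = g^3 - 2*g^2*t - 24*g*t^2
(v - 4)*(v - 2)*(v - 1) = v^3 - 7*v^2 + 14*v - 8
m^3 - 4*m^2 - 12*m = m*(m - 6)*(m + 2)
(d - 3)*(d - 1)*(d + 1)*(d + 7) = d^4 + 4*d^3 - 22*d^2 - 4*d + 21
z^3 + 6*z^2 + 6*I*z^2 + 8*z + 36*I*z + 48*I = (z + 2)*(z + 4)*(z + 6*I)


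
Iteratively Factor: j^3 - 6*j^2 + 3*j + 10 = (j - 5)*(j^2 - j - 2) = (j - 5)*(j - 2)*(j + 1)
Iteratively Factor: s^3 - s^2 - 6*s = (s - 3)*(s^2 + 2*s) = (s - 3)*(s + 2)*(s)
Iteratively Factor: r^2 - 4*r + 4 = (r - 2)*(r - 2)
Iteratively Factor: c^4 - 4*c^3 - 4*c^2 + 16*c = (c - 2)*(c^3 - 2*c^2 - 8*c) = (c - 2)*(c + 2)*(c^2 - 4*c) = (c - 4)*(c - 2)*(c + 2)*(c)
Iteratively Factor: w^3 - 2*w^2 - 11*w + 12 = (w - 4)*(w^2 + 2*w - 3) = (w - 4)*(w + 3)*(w - 1)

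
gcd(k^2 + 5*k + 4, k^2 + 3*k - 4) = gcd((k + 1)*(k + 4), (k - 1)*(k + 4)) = k + 4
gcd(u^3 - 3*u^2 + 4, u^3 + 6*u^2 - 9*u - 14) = u^2 - u - 2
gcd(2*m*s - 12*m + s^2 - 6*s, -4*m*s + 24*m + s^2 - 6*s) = s - 6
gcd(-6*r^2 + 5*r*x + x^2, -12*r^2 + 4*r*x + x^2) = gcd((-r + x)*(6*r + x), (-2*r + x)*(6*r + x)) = 6*r + x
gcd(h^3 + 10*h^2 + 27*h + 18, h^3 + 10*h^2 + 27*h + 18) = h^3 + 10*h^2 + 27*h + 18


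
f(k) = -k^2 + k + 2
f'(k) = 1 - 2*k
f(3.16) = -4.83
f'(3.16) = -5.32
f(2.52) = -1.83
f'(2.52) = -4.04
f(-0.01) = 1.99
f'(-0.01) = 1.02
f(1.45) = 1.35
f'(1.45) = -1.90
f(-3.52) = -13.91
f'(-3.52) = 8.04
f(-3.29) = -12.11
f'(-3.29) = 7.58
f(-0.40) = 1.44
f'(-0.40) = 1.80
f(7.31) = -44.13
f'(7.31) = -13.62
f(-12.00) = -154.00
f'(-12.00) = 25.00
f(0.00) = 2.00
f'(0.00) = 1.00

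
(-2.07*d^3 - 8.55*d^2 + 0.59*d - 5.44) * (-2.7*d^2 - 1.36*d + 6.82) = 5.589*d^5 + 25.9002*d^4 - 4.0824*d^3 - 44.4254*d^2 + 11.4222*d - 37.1008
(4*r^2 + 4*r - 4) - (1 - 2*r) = 4*r^2 + 6*r - 5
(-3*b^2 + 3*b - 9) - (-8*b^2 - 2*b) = 5*b^2 + 5*b - 9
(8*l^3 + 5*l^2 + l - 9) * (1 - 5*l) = -40*l^4 - 17*l^3 + 46*l - 9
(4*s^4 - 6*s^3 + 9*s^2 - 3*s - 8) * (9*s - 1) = 36*s^5 - 58*s^4 + 87*s^3 - 36*s^2 - 69*s + 8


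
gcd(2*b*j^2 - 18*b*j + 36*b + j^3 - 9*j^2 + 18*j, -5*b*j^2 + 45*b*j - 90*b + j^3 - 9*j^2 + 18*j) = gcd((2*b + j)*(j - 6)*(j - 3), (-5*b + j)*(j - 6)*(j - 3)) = j^2 - 9*j + 18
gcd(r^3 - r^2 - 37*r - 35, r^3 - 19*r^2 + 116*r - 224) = r - 7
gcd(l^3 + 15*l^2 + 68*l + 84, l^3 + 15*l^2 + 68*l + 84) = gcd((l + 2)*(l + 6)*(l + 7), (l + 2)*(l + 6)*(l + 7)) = l^3 + 15*l^2 + 68*l + 84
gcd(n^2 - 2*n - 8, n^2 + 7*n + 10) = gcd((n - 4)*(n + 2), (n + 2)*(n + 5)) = n + 2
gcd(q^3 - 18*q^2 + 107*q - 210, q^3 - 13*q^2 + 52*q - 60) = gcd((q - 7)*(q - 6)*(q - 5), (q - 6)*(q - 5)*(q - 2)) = q^2 - 11*q + 30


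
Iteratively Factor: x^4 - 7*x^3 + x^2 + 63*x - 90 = (x - 5)*(x^3 - 2*x^2 - 9*x + 18) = (x - 5)*(x - 2)*(x^2 - 9) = (x - 5)*(x - 2)*(x + 3)*(x - 3)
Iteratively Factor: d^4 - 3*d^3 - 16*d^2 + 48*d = (d)*(d^3 - 3*d^2 - 16*d + 48) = d*(d - 4)*(d^2 + d - 12) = d*(d - 4)*(d + 4)*(d - 3)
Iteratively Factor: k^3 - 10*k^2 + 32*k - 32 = (k - 4)*(k^2 - 6*k + 8) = (k - 4)^2*(k - 2)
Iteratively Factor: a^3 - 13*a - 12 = (a + 1)*(a^2 - a - 12) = (a - 4)*(a + 1)*(a + 3)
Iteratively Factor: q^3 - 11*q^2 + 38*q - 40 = (q - 2)*(q^2 - 9*q + 20) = (q - 4)*(q - 2)*(q - 5)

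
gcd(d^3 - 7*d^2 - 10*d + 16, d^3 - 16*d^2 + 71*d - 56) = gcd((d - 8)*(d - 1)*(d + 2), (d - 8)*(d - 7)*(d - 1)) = d^2 - 9*d + 8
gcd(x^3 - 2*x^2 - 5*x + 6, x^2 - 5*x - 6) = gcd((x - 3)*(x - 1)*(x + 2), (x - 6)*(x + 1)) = 1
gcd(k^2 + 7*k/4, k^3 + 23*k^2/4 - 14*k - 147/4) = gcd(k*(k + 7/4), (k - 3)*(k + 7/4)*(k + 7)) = k + 7/4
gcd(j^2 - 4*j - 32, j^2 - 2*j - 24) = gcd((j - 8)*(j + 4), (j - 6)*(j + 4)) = j + 4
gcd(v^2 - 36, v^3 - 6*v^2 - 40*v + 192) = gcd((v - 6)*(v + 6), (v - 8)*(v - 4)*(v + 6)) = v + 6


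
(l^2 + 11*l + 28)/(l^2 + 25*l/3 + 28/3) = 3*(l + 4)/(3*l + 4)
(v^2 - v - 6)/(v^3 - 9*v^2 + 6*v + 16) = (v^2 - v - 6)/(v^3 - 9*v^2 + 6*v + 16)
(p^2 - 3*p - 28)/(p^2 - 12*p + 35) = (p + 4)/(p - 5)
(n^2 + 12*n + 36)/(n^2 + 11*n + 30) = (n + 6)/(n + 5)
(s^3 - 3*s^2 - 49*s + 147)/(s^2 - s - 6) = (s^2 - 49)/(s + 2)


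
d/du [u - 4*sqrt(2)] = 1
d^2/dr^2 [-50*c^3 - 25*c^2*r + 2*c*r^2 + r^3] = 4*c + 6*r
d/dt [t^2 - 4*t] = 2*t - 4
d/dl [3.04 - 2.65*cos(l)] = 2.65*sin(l)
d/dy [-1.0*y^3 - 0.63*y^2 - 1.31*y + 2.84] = -3.0*y^2 - 1.26*y - 1.31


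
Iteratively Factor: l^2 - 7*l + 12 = (l - 3)*(l - 4)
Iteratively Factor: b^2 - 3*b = (b)*(b - 3)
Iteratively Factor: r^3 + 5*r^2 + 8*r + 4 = (r + 2)*(r^2 + 3*r + 2) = (r + 1)*(r + 2)*(r + 2)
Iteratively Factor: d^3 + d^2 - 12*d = (d + 4)*(d^2 - 3*d) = d*(d + 4)*(d - 3)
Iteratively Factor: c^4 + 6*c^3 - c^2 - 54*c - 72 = (c + 2)*(c^3 + 4*c^2 - 9*c - 36) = (c + 2)*(c + 3)*(c^2 + c - 12) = (c + 2)*(c + 3)*(c + 4)*(c - 3)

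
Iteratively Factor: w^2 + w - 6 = (w - 2)*(w + 3)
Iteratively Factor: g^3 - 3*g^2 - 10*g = (g + 2)*(g^2 - 5*g) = g*(g + 2)*(g - 5)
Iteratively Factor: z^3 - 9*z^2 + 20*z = (z - 5)*(z^2 - 4*z) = z*(z - 5)*(z - 4)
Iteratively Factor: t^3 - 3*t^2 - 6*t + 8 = (t - 1)*(t^2 - 2*t - 8) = (t - 4)*(t - 1)*(t + 2)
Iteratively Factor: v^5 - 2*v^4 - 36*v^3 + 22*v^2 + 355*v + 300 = (v + 1)*(v^4 - 3*v^3 - 33*v^2 + 55*v + 300) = (v + 1)*(v + 3)*(v^3 - 6*v^2 - 15*v + 100) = (v - 5)*(v + 1)*(v + 3)*(v^2 - v - 20) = (v - 5)^2*(v + 1)*(v + 3)*(v + 4)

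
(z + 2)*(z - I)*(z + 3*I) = z^3 + 2*z^2 + 2*I*z^2 + 3*z + 4*I*z + 6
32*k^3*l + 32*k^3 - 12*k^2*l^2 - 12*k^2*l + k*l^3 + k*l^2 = (-8*k + l)*(-4*k + l)*(k*l + k)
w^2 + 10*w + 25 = (w + 5)^2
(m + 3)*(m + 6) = m^2 + 9*m + 18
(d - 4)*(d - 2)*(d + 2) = d^3 - 4*d^2 - 4*d + 16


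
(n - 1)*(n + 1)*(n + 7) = n^3 + 7*n^2 - n - 7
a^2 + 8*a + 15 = (a + 3)*(a + 5)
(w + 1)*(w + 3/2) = w^2 + 5*w/2 + 3/2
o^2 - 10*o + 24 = (o - 6)*(o - 4)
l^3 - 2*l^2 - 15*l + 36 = (l - 3)^2*(l + 4)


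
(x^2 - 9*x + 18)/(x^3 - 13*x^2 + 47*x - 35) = (x^2 - 9*x + 18)/(x^3 - 13*x^2 + 47*x - 35)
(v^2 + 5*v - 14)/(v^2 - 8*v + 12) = (v + 7)/(v - 6)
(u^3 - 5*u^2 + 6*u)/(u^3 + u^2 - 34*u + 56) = u*(u - 3)/(u^2 + 3*u - 28)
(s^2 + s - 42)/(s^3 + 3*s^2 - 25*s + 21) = (s - 6)/(s^2 - 4*s + 3)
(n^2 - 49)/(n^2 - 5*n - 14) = (n + 7)/(n + 2)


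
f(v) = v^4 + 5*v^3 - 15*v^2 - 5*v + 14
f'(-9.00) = -1436.00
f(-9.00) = 1760.00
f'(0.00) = -5.00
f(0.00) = 14.00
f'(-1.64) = 66.90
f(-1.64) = -32.96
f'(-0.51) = 13.67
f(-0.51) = 12.05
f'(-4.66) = 55.76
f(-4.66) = -322.84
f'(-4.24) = 86.96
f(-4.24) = -292.40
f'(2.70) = 102.08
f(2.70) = 42.71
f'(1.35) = -8.32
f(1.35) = -4.46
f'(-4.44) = 73.79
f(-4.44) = -308.52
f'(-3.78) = 106.69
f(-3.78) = -247.32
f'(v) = 4*v^3 + 15*v^2 - 30*v - 5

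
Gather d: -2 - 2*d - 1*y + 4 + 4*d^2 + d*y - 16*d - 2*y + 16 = 4*d^2 + d*(y - 18) - 3*y + 18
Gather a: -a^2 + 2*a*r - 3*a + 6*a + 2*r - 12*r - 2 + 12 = -a^2 + a*(2*r + 3) - 10*r + 10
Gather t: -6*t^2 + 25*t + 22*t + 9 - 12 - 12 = -6*t^2 + 47*t - 15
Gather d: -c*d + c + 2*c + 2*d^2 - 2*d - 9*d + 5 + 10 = 3*c + 2*d^2 + d*(-c - 11) + 15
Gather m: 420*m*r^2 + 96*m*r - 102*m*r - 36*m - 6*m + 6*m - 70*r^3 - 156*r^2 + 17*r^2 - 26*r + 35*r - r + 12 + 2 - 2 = m*(420*r^2 - 6*r - 36) - 70*r^3 - 139*r^2 + 8*r + 12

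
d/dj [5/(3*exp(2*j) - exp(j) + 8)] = (5 - 30*exp(j))*exp(j)/(3*exp(2*j) - exp(j) + 8)^2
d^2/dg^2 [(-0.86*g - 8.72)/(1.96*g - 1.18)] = (8.88178419700125e-16*g - 70.97552)/(1.96*g - 1.18)^3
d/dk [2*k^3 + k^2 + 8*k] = 6*k^2 + 2*k + 8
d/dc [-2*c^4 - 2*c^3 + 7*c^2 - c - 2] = -8*c^3 - 6*c^2 + 14*c - 1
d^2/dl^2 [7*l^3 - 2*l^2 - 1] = 42*l - 4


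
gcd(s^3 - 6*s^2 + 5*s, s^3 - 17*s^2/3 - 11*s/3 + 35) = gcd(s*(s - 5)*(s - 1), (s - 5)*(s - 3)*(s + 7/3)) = s - 5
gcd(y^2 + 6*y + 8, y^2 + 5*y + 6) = y + 2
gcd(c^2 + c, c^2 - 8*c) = c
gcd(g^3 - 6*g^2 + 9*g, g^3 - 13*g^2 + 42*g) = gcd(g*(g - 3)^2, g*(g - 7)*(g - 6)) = g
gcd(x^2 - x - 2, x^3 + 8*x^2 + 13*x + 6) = x + 1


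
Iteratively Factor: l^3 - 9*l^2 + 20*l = (l - 4)*(l^2 - 5*l) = l*(l - 4)*(l - 5)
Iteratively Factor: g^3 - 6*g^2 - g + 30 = (g - 5)*(g^2 - g - 6) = (g - 5)*(g + 2)*(g - 3)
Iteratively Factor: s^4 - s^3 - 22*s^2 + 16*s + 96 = (s - 4)*(s^3 + 3*s^2 - 10*s - 24) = (s - 4)*(s + 4)*(s^2 - s - 6) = (s - 4)*(s + 2)*(s + 4)*(s - 3)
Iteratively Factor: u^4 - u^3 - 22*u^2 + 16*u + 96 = (u + 2)*(u^3 - 3*u^2 - 16*u + 48) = (u - 4)*(u + 2)*(u^2 + u - 12) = (u - 4)*(u + 2)*(u + 4)*(u - 3)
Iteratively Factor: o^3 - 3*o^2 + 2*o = (o - 2)*(o^2 - o) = (o - 2)*(o - 1)*(o)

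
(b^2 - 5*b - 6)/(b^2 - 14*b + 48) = (b + 1)/(b - 8)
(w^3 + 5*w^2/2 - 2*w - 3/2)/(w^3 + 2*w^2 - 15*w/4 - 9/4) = 2*(w - 1)/(2*w - 3)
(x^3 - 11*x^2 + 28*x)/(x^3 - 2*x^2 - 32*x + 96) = x*(x - 7)/(x^2 + 2*x - 24)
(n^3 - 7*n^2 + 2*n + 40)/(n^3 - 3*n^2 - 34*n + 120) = (n + 2)/(n + 6)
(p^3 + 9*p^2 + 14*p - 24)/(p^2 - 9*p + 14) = (p^3 + 9*p^2 + 14*p - 24)/(p^2 - 9*p + 14)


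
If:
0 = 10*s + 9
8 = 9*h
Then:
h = 8/9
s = -9/10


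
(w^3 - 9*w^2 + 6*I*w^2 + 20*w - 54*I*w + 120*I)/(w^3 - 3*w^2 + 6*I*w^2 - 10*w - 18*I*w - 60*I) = (w - 4)/(w + 2)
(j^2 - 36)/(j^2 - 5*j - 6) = (j + 6)/(j + 1)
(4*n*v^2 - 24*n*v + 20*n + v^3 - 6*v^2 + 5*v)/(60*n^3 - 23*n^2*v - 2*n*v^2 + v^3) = (4*n*v^2 - 24*n*v + 20*n + v^3 - 6*v^2 + 5*v)/(60*n^3 - 23*n^2*v - 2*n*v^2 + v^3)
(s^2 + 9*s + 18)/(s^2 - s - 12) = (s + 6)/(s - 4)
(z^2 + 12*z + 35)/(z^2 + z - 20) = (z + 7)/(z - 4)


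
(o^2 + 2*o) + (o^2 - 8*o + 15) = 2*o^2 - 6*o + 15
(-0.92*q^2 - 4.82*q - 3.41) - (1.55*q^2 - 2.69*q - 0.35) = -2.47*q^2 - 2.13*q - 3.06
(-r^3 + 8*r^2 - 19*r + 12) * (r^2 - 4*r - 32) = -r^5 + 12*r^4 - 19*r^3 - 168*r^2 + 560*r - 384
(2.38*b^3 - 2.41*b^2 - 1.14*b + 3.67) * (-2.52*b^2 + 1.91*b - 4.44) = -5.9976*b^5 + 10.619*b^4 - 12.2975*b^3 - 0.725399999999997*b^2 + 12.0713*b - 16.2948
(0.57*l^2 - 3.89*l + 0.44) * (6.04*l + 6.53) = 3.4428*l^3 - 19.7735*l^2 - 22.7441*l + 2.8732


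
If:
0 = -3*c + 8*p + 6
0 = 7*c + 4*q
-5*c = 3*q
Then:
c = 0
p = -3/4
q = 0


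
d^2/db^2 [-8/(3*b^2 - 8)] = 48*(-9*b^2 - 8)/(3*b^2 - 8)^3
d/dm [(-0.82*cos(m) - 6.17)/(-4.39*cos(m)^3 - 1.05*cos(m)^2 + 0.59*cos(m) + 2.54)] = (7.1996*cos(m)^3 + 82.1199*cos(m)^2 + 12.957*cos(m) - 1.5575)*sin(m)/(19.2721*cos(m)^6 + 9.219*cos(m)^5 - 4.0777*cos(m)^4 - 23.5402*cos(m)^3 - 4.9859*cos(m)^2 + 2.9972*cos(m) + 6.4516)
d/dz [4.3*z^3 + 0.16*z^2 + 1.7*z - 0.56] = 12.9*z^2 + 0.32*z + 1.7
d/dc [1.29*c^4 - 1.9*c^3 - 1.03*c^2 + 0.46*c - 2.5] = 5.16*c^3 - 5.7*c^2 - 2.06*c + 0.46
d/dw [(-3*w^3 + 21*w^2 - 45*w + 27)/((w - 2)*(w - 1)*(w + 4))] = 6*(-4*w^2 + 17*w - 15)/(w^4 + 4*w^3 - 12*w^2 - 32*w + 64)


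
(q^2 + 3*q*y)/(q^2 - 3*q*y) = (q + 3*y)/(q - 3*y)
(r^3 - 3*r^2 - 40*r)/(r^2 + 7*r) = (r^2 - 3*r - 40)/(r + 7)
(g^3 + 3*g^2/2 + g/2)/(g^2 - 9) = g*(2*g^2 + 3*g + 1)/(2*(g^2 - 9))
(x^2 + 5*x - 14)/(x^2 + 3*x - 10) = (x + 7)/(x + 5)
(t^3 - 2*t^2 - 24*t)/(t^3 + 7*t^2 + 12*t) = (t - 6)/(t + 3)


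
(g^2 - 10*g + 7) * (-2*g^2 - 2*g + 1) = -2*g^4 + 18*g^3 + 7*g^2 - 24*g + 7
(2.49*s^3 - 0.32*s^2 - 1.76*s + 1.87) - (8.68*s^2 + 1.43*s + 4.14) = 2.49*s^3 - 9.0*s^2 - 3.19*s - 2.27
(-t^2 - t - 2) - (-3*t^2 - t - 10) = 2*t^2 + 8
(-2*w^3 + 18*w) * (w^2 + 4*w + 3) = -2*w^5 - 8*w^4 + 12*w^3 + 72*w^2 + 54*w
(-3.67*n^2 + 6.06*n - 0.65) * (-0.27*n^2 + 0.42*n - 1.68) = 0.9909*n^4 - 3.1776*n^3 + 8.8863*n^2 - 10.4538*n + 1.092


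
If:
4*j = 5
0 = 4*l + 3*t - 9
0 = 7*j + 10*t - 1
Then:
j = 5/4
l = 453/160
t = -31/40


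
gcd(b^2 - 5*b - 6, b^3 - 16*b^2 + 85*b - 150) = b - 6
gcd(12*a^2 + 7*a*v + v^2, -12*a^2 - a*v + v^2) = 3*a + v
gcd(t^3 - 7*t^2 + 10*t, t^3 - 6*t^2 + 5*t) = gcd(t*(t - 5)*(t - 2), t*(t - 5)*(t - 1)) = t^2 - 5*t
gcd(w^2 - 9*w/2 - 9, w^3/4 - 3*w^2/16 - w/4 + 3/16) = 1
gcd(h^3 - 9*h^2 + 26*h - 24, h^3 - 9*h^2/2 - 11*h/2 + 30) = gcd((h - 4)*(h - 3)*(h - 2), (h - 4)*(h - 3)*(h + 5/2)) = h^2 - 7*h + 12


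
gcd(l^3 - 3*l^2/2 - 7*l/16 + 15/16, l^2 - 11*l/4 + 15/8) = l - 5/4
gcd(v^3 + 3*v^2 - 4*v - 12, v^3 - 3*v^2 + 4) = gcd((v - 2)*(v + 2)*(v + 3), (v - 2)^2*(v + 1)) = v - 2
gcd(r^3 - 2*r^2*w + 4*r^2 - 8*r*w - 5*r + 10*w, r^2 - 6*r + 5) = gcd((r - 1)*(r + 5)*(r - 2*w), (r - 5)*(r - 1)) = r - 1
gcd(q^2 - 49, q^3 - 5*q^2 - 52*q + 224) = q + 7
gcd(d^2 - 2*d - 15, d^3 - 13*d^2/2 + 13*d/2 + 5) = d - 5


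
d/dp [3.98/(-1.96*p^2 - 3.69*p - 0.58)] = (15.6016*p + 14.6862)/(1.96*p^2 + 3.69*p + 0.58)^2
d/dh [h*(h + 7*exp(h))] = h*(7*exp(h) + 1) + h + 7*exp(h)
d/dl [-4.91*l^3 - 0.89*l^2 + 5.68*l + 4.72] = -14.73*l^2 - 1.78*l + 5.68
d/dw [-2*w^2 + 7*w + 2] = 7 - 4*w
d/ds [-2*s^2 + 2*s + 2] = 2 - 4*s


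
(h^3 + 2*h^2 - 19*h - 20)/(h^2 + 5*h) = h - 3 - 4/h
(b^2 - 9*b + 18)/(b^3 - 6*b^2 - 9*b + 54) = 1/(b + 3)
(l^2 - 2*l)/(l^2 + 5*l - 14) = l/(l + 7)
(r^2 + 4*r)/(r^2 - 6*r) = (r + 4)/(r - 6)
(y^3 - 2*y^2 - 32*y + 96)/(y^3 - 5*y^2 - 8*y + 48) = (y + 6)/(y + 3)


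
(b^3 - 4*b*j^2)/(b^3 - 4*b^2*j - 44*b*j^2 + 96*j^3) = b*(b + 2*j)/(b^2 - 2*b*j - 48*j^2)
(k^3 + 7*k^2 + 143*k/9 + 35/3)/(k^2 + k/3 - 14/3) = (k^2 + 14*k/3 + 5)/(k - 2)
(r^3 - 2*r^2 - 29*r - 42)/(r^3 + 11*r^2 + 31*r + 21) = (r^2 - 5*r - 14)/(r^2 + 8*r + 7)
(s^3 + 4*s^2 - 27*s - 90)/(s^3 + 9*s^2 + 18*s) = (s - 5)/s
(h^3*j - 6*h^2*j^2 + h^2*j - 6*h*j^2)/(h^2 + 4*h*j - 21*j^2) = h*j*(h^2 - 6*h*j + h - 6*j)/(h^2 + 4*h*j - 21*j^2)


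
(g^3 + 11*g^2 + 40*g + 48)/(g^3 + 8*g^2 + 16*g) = (g + 3)/g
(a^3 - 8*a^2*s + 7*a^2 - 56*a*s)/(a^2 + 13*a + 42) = a*(a - 8*s)/(a + 6)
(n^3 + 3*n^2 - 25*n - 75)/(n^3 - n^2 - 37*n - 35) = (n^2 - 2*n - 15)/(n^2 - 6*n - 7)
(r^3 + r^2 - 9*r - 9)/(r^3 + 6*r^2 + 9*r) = (r^2 - 2*r - 3)/(r*(r + 3))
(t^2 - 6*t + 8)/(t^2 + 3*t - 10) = (t - 4)/(t + 5)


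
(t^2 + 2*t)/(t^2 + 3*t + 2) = t/(t + 1)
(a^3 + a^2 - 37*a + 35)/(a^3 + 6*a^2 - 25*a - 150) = (a^2 + 6*a - 7)/(a^2 + 11*a + 30)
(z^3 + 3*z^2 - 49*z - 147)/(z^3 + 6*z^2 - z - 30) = (z^2 - 49)/(z^2 + 3*z - 10)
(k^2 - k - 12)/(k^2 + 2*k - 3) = (k - 4)/(k - 1)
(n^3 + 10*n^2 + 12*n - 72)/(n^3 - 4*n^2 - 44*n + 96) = (n + 6)/(n - 8)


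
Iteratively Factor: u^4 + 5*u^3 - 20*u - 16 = (u + 4)*(u^3 + u^2 - 4*u - 4) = (u - 2)*(u + 4)*(u^2 + 3*u + 2) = (u - 2)*(u + 1)*(u + 4)*(u + 2)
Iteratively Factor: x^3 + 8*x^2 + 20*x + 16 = (x + 2)*(x^2 + 6*x + 8) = (x + 2)*(x + 4)*(x + 2)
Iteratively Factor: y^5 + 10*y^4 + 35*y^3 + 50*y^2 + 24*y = (y + 4)*(y^4 + 6*y^3 + 11*y^2 + 6*y) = (y + 3)*(y + 4)*(y^3 + 3*y^2 + 2*y) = (y + 1)*(y + 3)*(y + 4)*(y^2 + 2*y) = (y + 1)*(y + 2)*(y + 3)*(y + 4)*(y)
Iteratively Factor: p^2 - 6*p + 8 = (p - 4)*(p - 2)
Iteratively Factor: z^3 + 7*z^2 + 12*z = (z)*(z^2 + 7*z + 12) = z*(z + 4)*(z + 3)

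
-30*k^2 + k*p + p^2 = (-5*k + p)*(6*k + p)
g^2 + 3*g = g*(g + 3)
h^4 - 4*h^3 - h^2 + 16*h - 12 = (h - 3)*(h - 2)*(h - 1)*(h + 2)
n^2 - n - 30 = (n - 6)*(n + 5)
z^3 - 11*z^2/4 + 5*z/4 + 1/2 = (z - 2)*(z - 1)*(z + 1/4)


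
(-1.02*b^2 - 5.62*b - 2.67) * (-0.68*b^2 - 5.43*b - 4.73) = 0.6936*b^4 + 9.3602*b^3 + 37.1568*b^2 + 41.0807*b + 12.6291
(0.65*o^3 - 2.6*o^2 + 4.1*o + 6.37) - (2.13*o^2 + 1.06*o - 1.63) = 0.65*o^3 - 4.73*o^2 + 3.04*o + 8.0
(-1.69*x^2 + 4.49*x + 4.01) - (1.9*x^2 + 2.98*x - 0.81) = -3.59*x^2 + 1.51*x + 4.82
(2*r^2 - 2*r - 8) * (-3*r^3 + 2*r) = -6*r^5 + 6*r^4 + 28*r^3 - 4*r^2 - 16*r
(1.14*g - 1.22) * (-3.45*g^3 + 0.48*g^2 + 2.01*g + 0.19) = -3.933*g^4 + 4.7562*g^3 + 1.7058*g^2 - 2.2356*g - 0.2318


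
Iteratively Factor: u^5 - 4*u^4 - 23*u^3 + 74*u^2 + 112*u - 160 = (u + 2)*(u^4 - 6*u^3 - 11*u^2 + 96*u - 80) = (u - 4)*(u + 2)*(u^3 - 2*u^2 - 19*u + 20) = (u - 4)*(u - 1)*(u + 2)*(u^2 - u - 20) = (u - 5)*(u - 4)*(u - 1)*(u + 2)*(u + 4)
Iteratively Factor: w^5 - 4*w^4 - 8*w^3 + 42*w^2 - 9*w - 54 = (w + 1)*(w^4 - 5*w^3 - 3*w^2 + 45*w - 54) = (w + 1)*(w + 3)*(w^3 - 8*w^2 + 21*w - 18) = (w - 3)*(w + 1)*(w + 3)*(w^2 - 5*w + 6) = (w - 3)*(w - 2)*(w + 1)*(w + 3)*(w - 3)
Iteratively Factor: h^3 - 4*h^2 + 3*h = (h)*(h^2 - 4*h + 3) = h*(h - 1)*(h - 3)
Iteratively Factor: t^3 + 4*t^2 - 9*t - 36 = (t + 3)*(t^2 + t - 12) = (t + 3)*(t + 4)*(t - 3)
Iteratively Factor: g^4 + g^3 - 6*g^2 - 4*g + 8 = (g + 2)*(g^3 - g^2 - 4*g + 4) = (g + 2)^2*(g^2 - 3*g + 2) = (g - 1)*(g + 2)^2*(g - 2)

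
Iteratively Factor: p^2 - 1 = (p + 1)*(p - 1)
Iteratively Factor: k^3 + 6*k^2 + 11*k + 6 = (k + 1)*(k^2 + 5*k + 6) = (k + 1)*(k + 2)*(k + 3)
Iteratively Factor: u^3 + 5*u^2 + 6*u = (u + 3)*(u^2 + 2*u) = (u + 2)*(u + 3)*(u)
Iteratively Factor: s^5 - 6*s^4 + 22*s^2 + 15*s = (s + 1)*(s^4 - 7*s^3 + 7*s^2 + 15*s) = (s + 1)^2*(s^3 - 8*s^2 + 15*s) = (s - 3)*(s + 1)^2*(s^2 - 5*s) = (s - 5)*(s - 3)*(s + 1)^2*(s)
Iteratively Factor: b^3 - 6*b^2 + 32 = (b - 4)*(b^2 - 2*b - 8) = (b - 4)^2*(b + 2)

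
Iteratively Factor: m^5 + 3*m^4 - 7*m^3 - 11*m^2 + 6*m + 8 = (m + 4)*(m^4 - m^3 - 3*m^2 + m + 2) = (m + 1)*(m + 4)*(m^3 - 2*m^2 - m + 2) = (m - 2)*(m + 1)*(m + 4)*(m^2 - 1) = (m - 2)*(m - 1)*(m + 1)*(m + 4)*(m + 1)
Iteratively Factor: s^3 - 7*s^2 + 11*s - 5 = (s - 1)*(s^2 - 6*s + 5) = (s - 1)^2*(s - 5)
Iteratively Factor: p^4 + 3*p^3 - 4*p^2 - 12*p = (p + 3)*(p^3 - 4*p) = p*(p + 3)*(p^2 - 4) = p*(p + 2)*(p + 3)*(p - 2)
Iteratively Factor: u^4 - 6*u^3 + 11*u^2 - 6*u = (u - 1)*(u^3 - 5*u^2 + 6*u) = (u - 3)*(u - 1)*(u^2 - 2*u) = (u - 3)*(u - 2)*(u - 1)*(u)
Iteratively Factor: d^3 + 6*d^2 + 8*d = (d + 2)*(d^2 + 4*d) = (d + 2)*(d + 4)*(d)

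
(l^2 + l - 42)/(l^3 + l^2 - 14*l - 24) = (l^2 + l - 42)/(l^3 + l^2 - 14*l - 24)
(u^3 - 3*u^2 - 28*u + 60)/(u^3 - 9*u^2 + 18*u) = (u^2 + 3*u - 10)/(u*(u - 3))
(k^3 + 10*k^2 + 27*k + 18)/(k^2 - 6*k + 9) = (k^3 + 10*k^2 + 27*k + 18)/(k^2 - 6*k + 9)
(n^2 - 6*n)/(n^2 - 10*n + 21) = n*(n - 6)/(n^2 - 10*n + 21)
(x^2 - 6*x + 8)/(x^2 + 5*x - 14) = (x - 4)/(x + 7)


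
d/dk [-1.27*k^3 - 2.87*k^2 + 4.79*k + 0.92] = -3.81*k^2 - 5.74*k + 4.79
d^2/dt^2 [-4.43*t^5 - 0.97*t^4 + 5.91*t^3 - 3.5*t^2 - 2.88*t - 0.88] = -88.6*t^3 - 11.64*t^2 + 35.46*t - 7.0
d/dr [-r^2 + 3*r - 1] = 3 - 2*r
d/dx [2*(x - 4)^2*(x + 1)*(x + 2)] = 8*x^3 - 30*x^2 - 24*x + 64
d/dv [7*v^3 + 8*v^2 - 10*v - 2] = 21*v^2 + 16*v - 10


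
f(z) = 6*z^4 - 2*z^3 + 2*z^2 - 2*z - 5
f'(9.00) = 17044.00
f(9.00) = 38047.00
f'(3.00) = 604.00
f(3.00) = 439.00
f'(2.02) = 179.42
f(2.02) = 82.53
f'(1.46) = 65.74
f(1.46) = 17.38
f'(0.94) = 16.39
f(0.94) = -2.09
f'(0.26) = -0.94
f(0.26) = -5.39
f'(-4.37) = -2136.94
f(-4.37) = 2396.99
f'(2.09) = 199.26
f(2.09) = 95.78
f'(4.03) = 1487.49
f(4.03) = 1471.12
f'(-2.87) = -630.26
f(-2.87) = 471.57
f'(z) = 24*z^3 - 6*z^2 + 4*z - 2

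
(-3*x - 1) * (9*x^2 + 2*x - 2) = -27*x^3 - 15*x^2 + 4*x + 2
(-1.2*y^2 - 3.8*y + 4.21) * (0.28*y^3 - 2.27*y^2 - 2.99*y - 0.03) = -0.336*y^5 + 1.66*y^4 + 13.3928*y^3 + 1.8413*y^2 - 12.4739*y - 0.1263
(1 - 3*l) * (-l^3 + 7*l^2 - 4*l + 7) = 3*l^4 - 22*l^3 + 19*l^2 - 25*l + 7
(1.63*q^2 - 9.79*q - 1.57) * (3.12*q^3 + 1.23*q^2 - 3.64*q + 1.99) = 5.0856*q^5 - 28.5399*q^4 - 22.8733*q^3 + 36.9482*q^2 - 13.7673*q - 3.1243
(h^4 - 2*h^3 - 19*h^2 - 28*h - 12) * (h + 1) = h^5 - h^4 - 21*h^3 - 47*h^2 - 40*h - 12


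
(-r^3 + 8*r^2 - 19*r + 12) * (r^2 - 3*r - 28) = -r^5 + 11*r^4 - 15*r^3 - 155*r^2 + 496*r - 336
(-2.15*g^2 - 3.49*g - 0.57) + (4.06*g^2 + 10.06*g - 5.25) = 1.91*g^2 + 6.57*g - 5.82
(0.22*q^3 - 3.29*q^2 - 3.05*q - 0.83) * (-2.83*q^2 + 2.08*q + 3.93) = -0.6226*q^5 + 9.7683*q^4 + 2.6529*q^3 - 16.9248*q^2 - 13.7129*q - 3.2619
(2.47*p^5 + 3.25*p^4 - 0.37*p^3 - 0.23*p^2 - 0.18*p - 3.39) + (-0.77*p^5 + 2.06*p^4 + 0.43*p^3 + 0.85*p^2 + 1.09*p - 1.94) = 1.7*p^5 + 5.31*p^4 + 0.06*p^3 + 0.62*p^2 + 0.91*p - 5.33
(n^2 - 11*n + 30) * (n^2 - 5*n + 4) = n^4 - 16*n^3 + 89*n^2 - 194*n + 120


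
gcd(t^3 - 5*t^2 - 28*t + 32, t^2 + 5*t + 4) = t + 4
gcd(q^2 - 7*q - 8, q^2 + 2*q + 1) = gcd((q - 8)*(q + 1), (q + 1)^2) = q + 1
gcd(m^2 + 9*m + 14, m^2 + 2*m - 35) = m + 7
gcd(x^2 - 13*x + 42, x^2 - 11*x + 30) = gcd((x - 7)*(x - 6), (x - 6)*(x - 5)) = x - 6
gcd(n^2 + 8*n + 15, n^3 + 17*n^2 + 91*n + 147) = n + 3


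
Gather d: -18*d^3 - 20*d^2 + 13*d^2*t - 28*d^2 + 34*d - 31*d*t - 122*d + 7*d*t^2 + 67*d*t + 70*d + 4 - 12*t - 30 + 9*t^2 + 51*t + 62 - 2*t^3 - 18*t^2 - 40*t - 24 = -18*d^3 + d^2*(13*t - 48) + d*(7*t^2 + 36*t - 18) - 2*t^3 - 9*t^2 - t + 12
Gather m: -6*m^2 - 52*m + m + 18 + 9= -6*m^2 - 51*m + 27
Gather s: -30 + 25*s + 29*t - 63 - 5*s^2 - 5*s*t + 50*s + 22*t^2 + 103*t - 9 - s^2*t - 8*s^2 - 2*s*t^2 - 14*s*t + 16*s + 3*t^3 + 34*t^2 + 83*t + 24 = s^2*(-t - 13) + s*(-2*t^2 - 19*t + 91) + 3*t^3 + 56*t^2 + 215*t - 78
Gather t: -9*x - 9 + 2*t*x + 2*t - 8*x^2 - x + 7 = t*(2*x + 2) - 8*x^2 - 10*x - 2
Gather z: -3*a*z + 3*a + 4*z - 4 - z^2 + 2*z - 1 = 3*a - z^2 + z*(6 - 3*a) - 5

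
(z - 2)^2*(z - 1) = z^3 - 5*z^2 + 8*z - 4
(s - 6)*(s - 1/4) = s^2 - 25*s/4 + 3/2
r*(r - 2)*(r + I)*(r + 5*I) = r^4 - 2*r^3 + 6*I*r^3 - 5*r^2 - 12*I*r^2 + 10*r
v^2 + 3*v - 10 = (v - 2)*(v + 5)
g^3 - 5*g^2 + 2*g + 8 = (g - 4)*(g - 2)*(g + 1)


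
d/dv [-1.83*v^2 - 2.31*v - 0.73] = -3.66*v - 2.31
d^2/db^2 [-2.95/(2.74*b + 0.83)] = -44.29484/(2.74*b + 0.83)^3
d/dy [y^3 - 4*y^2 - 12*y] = 3*y^2 - 8*y - 12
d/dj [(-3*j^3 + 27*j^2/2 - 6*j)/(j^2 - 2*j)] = 3*(-j^2 + 4*j - 7)/(j^2 - 4*j + 4)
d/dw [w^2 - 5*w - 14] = 2*w - 5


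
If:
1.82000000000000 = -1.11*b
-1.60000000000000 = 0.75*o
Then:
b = -1.64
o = -2.13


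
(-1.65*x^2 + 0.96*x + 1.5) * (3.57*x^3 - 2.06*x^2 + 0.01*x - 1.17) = -5.8905*x^5 + 6.8262*x^4 + 3.3609*x^3 - 1.1499*x^2 - 1.1082*x - 1.755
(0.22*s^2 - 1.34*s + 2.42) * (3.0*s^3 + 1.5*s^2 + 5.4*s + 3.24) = 0.66*s^5 - 3.69*s^4 + 6.438*s^3 - 2.8932*s^2 + 8.7264*s + 7.8408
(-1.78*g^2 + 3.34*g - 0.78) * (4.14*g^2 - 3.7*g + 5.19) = -7.3692*g^4 + 20.4136*g^3 - 24.8254*g^2 + 20.2206*g - 4.0482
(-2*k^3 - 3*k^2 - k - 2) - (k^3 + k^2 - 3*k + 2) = -3*k^3 - 4*k^2 + 2*k - 4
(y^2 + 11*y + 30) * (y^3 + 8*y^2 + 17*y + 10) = y^5 + 19*y^4 + 135*y^3 + 437*y^2 + 620*y + 300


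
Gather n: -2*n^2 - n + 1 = -2*n^2 - n + 1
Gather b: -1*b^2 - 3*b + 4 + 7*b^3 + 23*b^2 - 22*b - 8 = 7*b^3 + 22*b^2 - 25*b - 4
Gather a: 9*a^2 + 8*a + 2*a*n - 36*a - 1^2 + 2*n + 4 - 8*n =9*a^2 + a*(2*n - 28) - 6*n + 3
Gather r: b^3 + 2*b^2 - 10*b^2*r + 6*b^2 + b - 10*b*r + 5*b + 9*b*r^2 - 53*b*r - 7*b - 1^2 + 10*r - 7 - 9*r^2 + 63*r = b^3 + 8*b^2 - b + r^2*(9*b - 9) + r*(-10*b^2 - 63*b + 73) - 8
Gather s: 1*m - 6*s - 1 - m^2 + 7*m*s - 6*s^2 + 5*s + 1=-m^2 + m - 6*s^2 + s*(7*m - 1)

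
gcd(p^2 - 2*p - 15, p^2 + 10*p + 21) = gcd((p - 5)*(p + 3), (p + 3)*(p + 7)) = p + 3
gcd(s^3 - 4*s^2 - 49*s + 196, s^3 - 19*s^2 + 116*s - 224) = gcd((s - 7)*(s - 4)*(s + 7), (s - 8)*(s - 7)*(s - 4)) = s^2 - 11*s + 28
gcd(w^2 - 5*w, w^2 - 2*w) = w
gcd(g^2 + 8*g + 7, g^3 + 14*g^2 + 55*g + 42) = g^2 + 8*g + 7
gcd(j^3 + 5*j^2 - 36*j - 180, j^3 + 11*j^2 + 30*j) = j^2 + 11*j + 30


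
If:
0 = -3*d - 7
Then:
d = -7/3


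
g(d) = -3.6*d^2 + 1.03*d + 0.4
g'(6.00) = -42.17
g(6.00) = -123.02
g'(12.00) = -85.37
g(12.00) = -505.64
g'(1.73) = -11.43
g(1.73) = -8.59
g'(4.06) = -28.20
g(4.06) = -54.76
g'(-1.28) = 10.25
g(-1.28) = -6.82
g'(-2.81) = 21.26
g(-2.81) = -30.92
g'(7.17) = -50.59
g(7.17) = -177.29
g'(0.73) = -4.23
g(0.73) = -0.77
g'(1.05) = -6.53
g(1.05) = -2.49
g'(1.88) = -12.51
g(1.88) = -10.39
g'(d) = 1.03 - 7.2*d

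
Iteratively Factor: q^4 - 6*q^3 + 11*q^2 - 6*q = (q - 2)*(q^3 - 4*q^2 + 3*q) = (q - 3)*(q - 2)*(q^2 - q) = (q - 3)*(q - 2)*(q - 1)*(q)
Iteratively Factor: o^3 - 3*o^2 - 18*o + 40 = (o - 2)*(o^2 - o - 20) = (o - 5)*(o - 2)*(o + 4)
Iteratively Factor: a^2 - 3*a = (a)*(a - 3)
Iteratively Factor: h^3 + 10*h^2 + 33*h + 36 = (h + 3)*(h^2 + 7*h + 12) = (h + 3)*(h + 4)*(h + 3)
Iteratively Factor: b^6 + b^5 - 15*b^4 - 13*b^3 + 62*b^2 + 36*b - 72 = (b - 1)*(b^5 + 2*b^4 - 13*b^3 - 26*b^2 + 36*b + 72) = (b - 3)*(b - 1)*(b^4 + 5*b^3 + 2*b^2 - 20*b - 24) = (b - 3)*(b - 1)*(b + 2)*(b^3 + 3*b^2 - 4*b - 12) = (b - 3)*(b - 1)*(b + 2)^2*(b^2 + b - 6) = (b - 3)*(b - 2)*(b - 1)*(b + 2)^2*(b + 3)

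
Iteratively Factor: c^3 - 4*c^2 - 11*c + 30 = (c - 2)*(c^2 - 2*c - 15) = (c - 2)*(c + 3)*(c - 5)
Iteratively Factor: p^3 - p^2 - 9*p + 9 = (p + 3)*(p^2 - 4*p + 3) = (p - 3)*(p + 3)*(p - 1)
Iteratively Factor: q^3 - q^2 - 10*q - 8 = (q + 1)*(q^2 - 2*q - 8) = (q + 1)*(q + 2)*(q - 4)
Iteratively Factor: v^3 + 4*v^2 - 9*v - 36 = (v + 4)*(v^2 - 9) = (v - 3)*(v + 4)*(v + 3)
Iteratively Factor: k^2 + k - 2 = (k - 1)*(k + 2)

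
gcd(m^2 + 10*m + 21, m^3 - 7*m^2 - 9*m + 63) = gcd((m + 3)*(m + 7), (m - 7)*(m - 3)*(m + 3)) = m + 3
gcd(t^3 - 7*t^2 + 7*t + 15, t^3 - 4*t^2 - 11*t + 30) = t - 5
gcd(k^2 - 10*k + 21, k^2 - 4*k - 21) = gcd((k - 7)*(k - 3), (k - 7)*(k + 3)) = k - 7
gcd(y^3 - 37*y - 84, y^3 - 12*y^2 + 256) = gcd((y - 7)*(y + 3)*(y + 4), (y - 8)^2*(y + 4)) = y + 4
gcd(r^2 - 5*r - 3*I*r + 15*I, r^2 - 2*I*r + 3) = r - 3*I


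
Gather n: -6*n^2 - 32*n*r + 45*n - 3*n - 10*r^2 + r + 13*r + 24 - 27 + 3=-6*n^2 + n*(42 - 32*r) - 10*r^2 + 14*r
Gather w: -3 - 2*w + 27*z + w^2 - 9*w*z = w^2 + w*(-9*z - 2) + 27*z - 3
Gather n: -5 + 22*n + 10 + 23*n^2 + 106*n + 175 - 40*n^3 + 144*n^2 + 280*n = -40*n^3 + 167*n^2 + 408*n + 180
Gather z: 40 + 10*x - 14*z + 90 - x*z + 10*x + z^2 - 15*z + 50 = 20*x + z^2 + z*(-x - 29) + 180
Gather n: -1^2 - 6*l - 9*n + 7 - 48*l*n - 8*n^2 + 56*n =-6*l - 8*n^2 + n*(47 - 48*l) + 6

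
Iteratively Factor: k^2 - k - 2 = (k + 1)*(k - 2)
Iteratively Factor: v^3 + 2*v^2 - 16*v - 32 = (v - 4)*(v^2 + 6*v + 8) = (v - 4)*(v + 4)*(v + 2)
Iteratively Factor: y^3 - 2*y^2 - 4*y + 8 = (y - 2)*(y^2 - 4) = (y - 2)*(y + 2)*(y - 2)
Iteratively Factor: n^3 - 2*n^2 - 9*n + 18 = (n - 3)*(n^2 + n - 6) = (n - 3)*(n + 3)*(n - 2)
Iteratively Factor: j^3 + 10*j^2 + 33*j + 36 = (j + 3)*(j^2 + 7*j + 12) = (j + 3)^2*(j + 4)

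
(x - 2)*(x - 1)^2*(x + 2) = x^4 - 2*x^3 - 3*x^2 + 8*x - 4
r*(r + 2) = r^2 + 2*r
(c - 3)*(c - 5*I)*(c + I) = c^3 - 3*c^2 - 4*I*c^2 + 5*c + 12*I*c - 15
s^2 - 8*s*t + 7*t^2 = (s - 7*t)*(s - t)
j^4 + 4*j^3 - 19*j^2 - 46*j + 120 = (j - 3)*(j - 2)*(j + 4)*(j + 5)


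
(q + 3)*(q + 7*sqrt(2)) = q^2 + 3*q + 7*sqrt(2)*q + 21*sqrt(2)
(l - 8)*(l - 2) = l^2 - 10*l + 16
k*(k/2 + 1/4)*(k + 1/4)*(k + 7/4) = k^4/2 + 5*k^3/4 + 23*k^2/32 + 7*k/64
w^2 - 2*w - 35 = (w - 7)*(w + 5)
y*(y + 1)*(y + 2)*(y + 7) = y^4 + 10*y^3 + 23*y^2 + 14*y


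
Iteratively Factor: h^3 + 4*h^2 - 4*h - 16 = (h - 2)*(h^2 + 6*h + 8) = (h - 2)*(h + 2)*(h + 4)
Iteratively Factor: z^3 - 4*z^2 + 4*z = (z - 2)*(z^2 - 2*z) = (z - 2)^2*(z)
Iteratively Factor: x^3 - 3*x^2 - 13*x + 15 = (x - 5)*(x^2 + 2*x - 3) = (x - 5)*(x + 3)*(x - 1)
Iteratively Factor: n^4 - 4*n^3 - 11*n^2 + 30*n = (n + 3)*(n^3 - 7*n^2 + 10*n) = (n - 5)*(n + 3)*(n^2 - 2*n) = (n - 5)*(n - 2)*(n + 3)*(n)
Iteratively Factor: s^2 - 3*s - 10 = (s - 5)*(s + 2)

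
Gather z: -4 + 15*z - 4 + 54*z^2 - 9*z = 54*z^2 + 6*z - 8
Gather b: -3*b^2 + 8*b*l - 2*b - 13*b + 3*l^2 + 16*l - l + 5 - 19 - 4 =-3*b^2 + b*(8*l - 15) + 3*l^2 + 15*l - 18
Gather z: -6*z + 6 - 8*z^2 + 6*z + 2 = 8 - 8*z^2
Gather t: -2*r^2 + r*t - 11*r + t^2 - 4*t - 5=-2*r^2 - 11*r + t^2 + t*(r - 4) - 5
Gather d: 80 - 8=72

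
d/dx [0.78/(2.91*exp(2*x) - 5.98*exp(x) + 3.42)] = (4.6644 - 4.5396*exp(x))*exp(x)/(2.91*exp(2*x) - 5.98*exp(x) + 3.42)^2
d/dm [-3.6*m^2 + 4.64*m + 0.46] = 4.64 - 7.2*m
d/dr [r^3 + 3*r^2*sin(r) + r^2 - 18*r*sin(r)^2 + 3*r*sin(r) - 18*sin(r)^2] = 3*r^2*cos(r) + 3*r^2 + 6*r*sin(r) - 18*r*sin(2*r) + 3*r*cos(r) + 2*r - 18*sin(r)^2 + 3*sin(r) - 18*sin(2*r)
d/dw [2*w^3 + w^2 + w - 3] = 6*w^2 + 2*w + 1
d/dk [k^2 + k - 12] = 2*k + 1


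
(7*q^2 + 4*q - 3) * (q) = 7*q^3 + 4*q^2 - 3*q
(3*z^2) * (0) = 0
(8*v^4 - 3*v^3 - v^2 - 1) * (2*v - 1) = 16*v^5 - 14*v^4 + v^3 + v^2 - 2*v + 1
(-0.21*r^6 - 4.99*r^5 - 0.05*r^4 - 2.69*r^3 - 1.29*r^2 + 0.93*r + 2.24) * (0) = 0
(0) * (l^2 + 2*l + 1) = 0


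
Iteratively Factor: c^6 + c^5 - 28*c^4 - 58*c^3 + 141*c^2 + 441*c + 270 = (c + 1)*(c^5 - 28*c^3 - 30*c^2 + 171*c + 270) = (c - 3)*(c + 1)*(c^4 + 3*c^3 - 19*c^2 - 87*c - 90) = (c - 3)*(c + 1)*(c + 3)*(c^3 - 19*c - 30) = (c - 3)*(c + 1)*(c + 3)^2*(c^2 - 3*c - 10) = (c - 3)*(c + 1)*(c + 2)*(c + 3)^2*(c - 5)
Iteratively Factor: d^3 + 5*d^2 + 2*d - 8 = (d - 1)*(d^2 + 6*d + 8) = (d - 1)*(d + 4)*(d + 2)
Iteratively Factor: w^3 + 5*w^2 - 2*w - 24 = (w + 3)*(w^2 + 2*w - 8) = (w - 2)*(w + 3)*(w + 4)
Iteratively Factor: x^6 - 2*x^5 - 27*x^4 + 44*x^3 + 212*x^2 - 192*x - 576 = (x - 3)*(x^5 + x^4 - 24*x^3 - 28*x^2 + 128*x + 192) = (x - 3)*(x + 2)*(x^4 - x^3 - 22*x^2 + 16*x + 96) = (x - 4)*(x - 3)*(x + 2)*(x^3 + 3*x^2 - 10*x - 24) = (x - 4)*(x - 3)*(x + 2)*(x + 4)*(x^2 - x - 6) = (x - 4)*(x - 3)*(x + 2)^2*(x + 4)*(x - 3)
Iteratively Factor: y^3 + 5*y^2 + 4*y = (y + 4)*(y^2 + y) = y*(y + 4)*(y + 1)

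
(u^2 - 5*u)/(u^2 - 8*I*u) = (u - 5)/(u - 8*I)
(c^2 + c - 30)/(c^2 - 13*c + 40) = (c + 6)/(c - 8)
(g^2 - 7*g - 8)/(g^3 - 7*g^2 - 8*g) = 1/g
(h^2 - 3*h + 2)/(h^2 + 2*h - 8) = (h - 1)/(h + 4)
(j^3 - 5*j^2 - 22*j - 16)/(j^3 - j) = (j^2 - 6*j - 16)/(j*(j - 1))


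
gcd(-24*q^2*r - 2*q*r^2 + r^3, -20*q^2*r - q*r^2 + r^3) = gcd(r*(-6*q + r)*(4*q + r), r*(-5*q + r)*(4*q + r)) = 4*q*r + r^2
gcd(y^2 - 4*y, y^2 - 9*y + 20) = y - 4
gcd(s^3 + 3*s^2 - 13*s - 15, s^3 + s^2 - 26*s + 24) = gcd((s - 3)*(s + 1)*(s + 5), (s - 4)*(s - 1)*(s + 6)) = 1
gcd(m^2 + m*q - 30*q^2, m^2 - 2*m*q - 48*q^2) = m + 6*q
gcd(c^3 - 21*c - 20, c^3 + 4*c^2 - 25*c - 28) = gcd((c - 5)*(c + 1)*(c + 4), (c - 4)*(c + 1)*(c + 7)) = c + 1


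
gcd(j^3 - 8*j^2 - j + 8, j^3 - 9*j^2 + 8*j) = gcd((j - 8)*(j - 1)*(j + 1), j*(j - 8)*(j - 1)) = j^2 - 9*j + 8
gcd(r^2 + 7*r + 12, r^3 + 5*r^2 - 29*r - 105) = r + 3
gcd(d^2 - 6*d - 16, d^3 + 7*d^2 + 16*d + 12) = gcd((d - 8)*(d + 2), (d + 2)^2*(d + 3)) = d + 2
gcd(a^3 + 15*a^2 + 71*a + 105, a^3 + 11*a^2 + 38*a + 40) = a + 5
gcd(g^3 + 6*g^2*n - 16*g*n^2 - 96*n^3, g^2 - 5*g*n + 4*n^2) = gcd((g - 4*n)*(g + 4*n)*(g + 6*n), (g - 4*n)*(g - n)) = g - 4*n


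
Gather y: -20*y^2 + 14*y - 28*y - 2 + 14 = -20*y^2 - 14*y + 12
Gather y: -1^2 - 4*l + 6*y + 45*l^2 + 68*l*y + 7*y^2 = 45*l^2 - 4*l + 7*y^2 + y*(68*l + 6) - 1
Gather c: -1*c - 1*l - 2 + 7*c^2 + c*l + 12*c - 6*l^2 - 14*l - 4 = 7*c^2 + c*(l + 11) - 6*l^2 - 15*l - 6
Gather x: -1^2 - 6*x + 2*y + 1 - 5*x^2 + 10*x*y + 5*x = -5*x^2 + x*(10*y - 1) + 2*y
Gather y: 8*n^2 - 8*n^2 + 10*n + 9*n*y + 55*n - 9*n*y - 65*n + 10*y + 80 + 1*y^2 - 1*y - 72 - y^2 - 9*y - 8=0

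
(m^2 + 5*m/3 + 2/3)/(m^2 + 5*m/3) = (3*m^2 + 5*m + 2)/(m*(3*m + 5))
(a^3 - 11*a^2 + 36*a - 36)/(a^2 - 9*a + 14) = (a^2 - 9*a + 18)/(a - 7)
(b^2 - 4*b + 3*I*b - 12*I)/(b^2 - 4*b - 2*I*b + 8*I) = (b + 3*I)/(b - 2*I)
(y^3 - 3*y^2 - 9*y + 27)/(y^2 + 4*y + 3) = (y^2 - 6*y + 9)/(y + 1)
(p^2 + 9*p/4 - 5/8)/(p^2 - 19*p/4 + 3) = (8*p^2 + 18*p - 5)/(2*(4*p^2 - 19*p + 12))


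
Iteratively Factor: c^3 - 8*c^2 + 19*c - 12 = (c - 4)*(c^2 - 4*c + 3) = (c - 4)*(c - 1)*(c - 3)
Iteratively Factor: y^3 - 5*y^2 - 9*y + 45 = (y + 3)*(y^2 - 8*y + 15) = (y - 3)*(y + 3)*(y - 5)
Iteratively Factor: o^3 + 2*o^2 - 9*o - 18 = (o + 3)*(o^2 - o - 6) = (o - 3)*(o + 3)*(o + 2)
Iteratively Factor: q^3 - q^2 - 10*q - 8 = (q + 2)*(q^2 - 3*q - 4) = (q - 4)*(q + 2)*(q + 1)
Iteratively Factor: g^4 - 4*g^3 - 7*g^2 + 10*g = (g - 1)*(g^3 - 3*g^2 - 10*g) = (g - 5)*(g - 1)*(g^2 + 2*g) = g*(g - 5)*(g - 1)*(g + 2)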